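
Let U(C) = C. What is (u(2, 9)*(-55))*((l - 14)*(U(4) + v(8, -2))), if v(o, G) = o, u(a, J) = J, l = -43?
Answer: 338580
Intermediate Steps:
(u(2, 9)*(-55))*((l - 14)*(U(4) + v(8, -2))) = (9*(-55))*((-43 - 14)*(4 + 8)) = -(-28215)*12 = -495*(-684) = 338580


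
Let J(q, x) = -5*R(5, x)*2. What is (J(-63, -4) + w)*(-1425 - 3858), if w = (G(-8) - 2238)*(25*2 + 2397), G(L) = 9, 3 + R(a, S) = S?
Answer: 28815029919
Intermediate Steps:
R(a, S) = -3 + S
J(q, x) = 30 - 10*x (J(q, x) = -5*(-3 + x)*2 = (15 - 5*x)*2 = 30 - 10*x)
w = -5454363 (w = (9 - 2238)*(25*2 + 2397) = -2229*(50 + 2397) = -2229*2447 = -5454363)
(J(-63, -4) + w)*(-1425 - 3858) = ((30 - 10*(-4)) - 5454363)*(-1425 - 3858) = ((30 + 40) - 5454363)*(-5283) = (70 - 5454363)*(-5283) = -5454293*(-5283) = 28815029919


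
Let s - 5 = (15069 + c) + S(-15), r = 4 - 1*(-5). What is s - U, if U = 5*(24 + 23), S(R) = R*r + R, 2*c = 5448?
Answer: 17413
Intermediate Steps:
c = 2724 (c = (1/2)*5448 = 2724)
r = 9 (r = 4 + 5 = 9)
S(R) = 10*R (S(R) = R*9 + R = 9*R + R = 10*R)
s = 17648 (s = 5 + ((15069 + 2724) + 10*(-15)) = 5 + (17793 - 150) = 5 + 17643 = 17648)
U = 235 (U = 5*47 = 235)
s - U = 17648 - 1*235 = 17648 - 235 = 17413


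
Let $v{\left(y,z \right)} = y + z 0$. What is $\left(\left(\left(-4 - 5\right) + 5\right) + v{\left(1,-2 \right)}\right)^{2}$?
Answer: $9$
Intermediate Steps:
$v{\left(y,z \right)} = y$ ($v{\left(y,z \right)} = y + 0 = y$)
$\left(\left(\left(-4 - 5\right) + 5\right) + v{\left(1,-2 \right)}\right)^{2} = \left(\left(\left(-4 - 5\right) + 5\right) + 1\right)^{2} = \left(\left(-9 + 5\right) + 1\right)^{2} = \left(-4 + 1\right)^{2} = \left(-3\right)^{2} = 9$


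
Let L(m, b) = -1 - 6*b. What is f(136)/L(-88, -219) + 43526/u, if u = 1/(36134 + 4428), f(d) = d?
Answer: 2318103616692/1313 ≈ 1.7655e+9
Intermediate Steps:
u = 1/40562 ≈ 2.4654e-5
f(136)/L(-88, -219) + 43526/u = 136/(-1 - 6*(-219)) + 43526/(1/40562) = 136/(-1 + 1314) + 43526*40562 = 136/1313 + 1765501612 = 2318103616692/1313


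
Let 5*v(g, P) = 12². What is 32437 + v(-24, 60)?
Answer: 162329/5 ≈ 32466.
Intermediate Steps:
v(g, P) = 144/5 (v(g, P) = (⅕)*12² = (⅕)*144 = 144/5)
32437 + v(-24, 60) = 32437 + 144/5 = 162329/5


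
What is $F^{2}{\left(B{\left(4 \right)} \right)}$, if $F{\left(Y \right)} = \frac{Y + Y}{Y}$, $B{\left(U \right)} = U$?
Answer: $4$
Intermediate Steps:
$F{\left(Y \right)} = 2$ ($F{\left(Y \right)} = \frac{2 Y}{Y} = 2$)
$F^{2}{\left(B{\left(4 \right)} \right)} = 2^{2} = 4$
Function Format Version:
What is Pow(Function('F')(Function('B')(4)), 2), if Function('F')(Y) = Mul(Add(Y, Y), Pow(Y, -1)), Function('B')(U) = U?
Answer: 4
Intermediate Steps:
Function('F')(Y) = 2 (Function('F')(Y) = Mul(Mul(2, Y), Pow(Y, -1)) = 2)
Pow(Function('F')(Function('B')(4)), 2) = Pow(2, 2) = 4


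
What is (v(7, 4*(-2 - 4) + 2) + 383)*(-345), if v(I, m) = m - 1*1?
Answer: -124200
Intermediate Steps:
v(I, m) = -1 + m (v(I, m) = m - 1 = -1 + m)
(v(7, 4*(-2 - 4) + 2) + 383)*(-345) = ((-1 + (4*(-2 - 4) + 2)) + 383)*(-345) = ((-1 + (4*(-6) + 2)) + 383)*(-345) = ((-1 + (-24 + 2)) + 383)*(-345) = ((-1 - 22) + 383)*(-345) = (-23 + 383)*(-345) = 360*(-345) = -124200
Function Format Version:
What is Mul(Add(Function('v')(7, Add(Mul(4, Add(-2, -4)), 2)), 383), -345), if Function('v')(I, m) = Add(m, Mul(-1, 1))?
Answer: -124200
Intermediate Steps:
Function('v')(I, m) = Add(-1, m) (Function('v')(I, m) = Add(m, -1) = Add(-1, m))
Mul(Add(Function('v')(7, Add(Mul(4, Add(-2, -4)), 2)), 383), -345) = Mul(Add(Add(-1, Add(Mul(4, Add(-2, -4)), 2)), 383), -345) = Mul(Add(Add(-1, Add(Mul(4, -6), 2)), 383), -345) = Mul(Add(Add(-1, Add(-24, 2)), 383), -345) = Mul(Add(Add(-1, -22), 383), -345) = Mul(Add(-23, 383), -345) = Mul(360, -345) = -124200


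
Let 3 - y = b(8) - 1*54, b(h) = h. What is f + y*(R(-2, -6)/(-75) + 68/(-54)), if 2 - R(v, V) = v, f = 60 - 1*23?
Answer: -18439/675 ≈ -27.317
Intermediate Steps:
f = 37 (f = 60 - 23 = 37)
R(v, V) = 2 - v
y = 49 (y = 3 - (8 - 1*54) = 3 - (8 - 54) = 3 - 1*(-46) = 3 + 46 = 49)
f + y*(R(-2, -6)/(-75) + 68/(-54)) = 37 + 49*((2 - 1*(-2))/(-75) + 68/(-54)) = 37 + 49*((2 + 2)*(-1/75) + 68*(-1/54)) = 37 + 49*(4*(-1/75) - 34/27) = 37 + 49*(-4/75 - 34/27) = 37 + 49*(-886/675) = 37 - 43414/675 = -18439/675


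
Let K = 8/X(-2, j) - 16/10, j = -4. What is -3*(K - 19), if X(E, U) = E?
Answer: 369/5 ≈ 73.800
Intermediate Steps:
K = -28/5 (K = 8/(-2) - 16/10 = 8*(-½) - 16*⅒ = -4 - 8/5 = -28/5 ≈ -5.6000)
-3*(K - 19) = -3*(-28/5 - 19) = -3*(-123/5) = 369/5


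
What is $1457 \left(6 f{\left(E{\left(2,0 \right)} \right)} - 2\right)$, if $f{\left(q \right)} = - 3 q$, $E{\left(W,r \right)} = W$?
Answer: $-55366$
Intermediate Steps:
$1457 \left(6 f{\left(E{\left(2,0 \right)} \right)} - 2\right) = 1457 \left(6 \left(\left(-3\right) 2\right) - 2\right) = 1457 \left(6 \left(-6\right) - 2\right) = 1457 \left(-36 - 2\right) = 1457 \left(-38\right) = -55366$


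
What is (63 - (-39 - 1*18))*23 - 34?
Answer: 2726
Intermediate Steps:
(63 - (-39 - 1*18))*23 - 34 = (63 - (-39 - 18))*23 - 34 = (63 - 1*(-57))*23 - 34 = (63 + 57)*23 - 34 = 120*23 - 34 = 2760 - 34 = 2726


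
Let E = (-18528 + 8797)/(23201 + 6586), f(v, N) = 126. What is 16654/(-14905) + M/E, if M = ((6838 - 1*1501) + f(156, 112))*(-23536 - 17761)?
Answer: 9105750872860001/13185505 ≈ 6.9059e+8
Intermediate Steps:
E = -9731/29787 ≈ -0.32669
M = -225605511 (M = ((6838 - 1*1501) + 126)*(-23536 - 17761) = ((6838 - 1501) + 126)*(-41297) = (5337 + 126)*(-41297) = 5463*(-41297) = -225605511)
16654/(-14905) + M/E = 16654/(-14905) - 225605511/(-9731/29787) = 16654*(-1/14905) - 225605511*(-29787/9731) = -1514/1355 + 6720111356157/9731 = 9105750872860001/13185505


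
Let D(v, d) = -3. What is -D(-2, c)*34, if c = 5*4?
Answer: 102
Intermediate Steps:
c = 20
-D(-2, c)*34 = -1*(-3)*34 = 3*34 = 102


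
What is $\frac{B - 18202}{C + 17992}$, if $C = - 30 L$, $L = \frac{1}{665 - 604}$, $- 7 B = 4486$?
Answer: $- \frac{4022950}{3841187} \approx -1.0473$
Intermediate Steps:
$B = - \frac{4486}{7}$ ($B = \left(- \frac{1}{7}\right) 4486 = - \frac{4486}{7} \approx -640.86$)
$L = \frac{1}{61} \approx 0.016393$
$C = - \frac{30}{61}$ ($C = \left(-30\right) \frac{1}{61} = - \frac{30}{61} \approx -0.4918$)
$\frac{B - 18202}{C + 17992} = \frac{- \frac{4486}{7} - 18202}{- \frac{30}{61} + 17992} = - \frac{131900}{7 \cdot \frac{1097482}{61}} = \left(- \frac{131900}{7}\right) \frac{61}{1097482} = - \frac{4022950}{3841187}$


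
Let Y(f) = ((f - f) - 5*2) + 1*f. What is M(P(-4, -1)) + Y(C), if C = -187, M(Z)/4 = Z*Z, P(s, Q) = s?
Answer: -133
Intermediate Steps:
M(Z) = 4*Z² (M(Z) = 4*(Z*Z) = 4*Z²)
Y(f) = -10 + f (Y(f) = (0 - 10) + f = -10 + f)
M(P(-4, -1)) + Y(C) = 4*(-4)² + (-10 - 187) = 4*16 - 197 = 64 - 197 = -133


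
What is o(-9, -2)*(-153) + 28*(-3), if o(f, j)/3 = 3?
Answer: -1461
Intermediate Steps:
o(f, j) = 9 (o(f, j) = 3*3 = 9)
o(-9, -2)*(-153) + 28*(-3) = 9*(-153) + 28*(-3) = -1377 - 84 = -1461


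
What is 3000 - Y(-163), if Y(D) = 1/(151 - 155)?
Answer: 12001/4 ≈ 3000.3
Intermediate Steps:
Y(D) = -1/4 (Y(D) = 1/(-4) = -1/4)
3000 - Y(-163) = 3000 - 1*(-1/4) = 3000 + 1/4 = 12001/4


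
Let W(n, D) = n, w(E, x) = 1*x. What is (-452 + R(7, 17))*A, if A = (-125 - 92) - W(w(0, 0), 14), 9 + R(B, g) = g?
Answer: 96348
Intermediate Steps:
R(B, g) = -9 + g
w(E, x) = x
A = -217 (A = (-125 - 92) - 1*0 = -217 + 0 = -217)
(-452 + R(7, 17))*A = (-452 + (-9 + 17))*(-217) = (-452 + 8)*(-217) = -444*(-217) = 96348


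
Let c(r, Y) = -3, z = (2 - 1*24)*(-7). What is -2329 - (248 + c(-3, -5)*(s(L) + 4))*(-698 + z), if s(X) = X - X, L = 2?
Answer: 126055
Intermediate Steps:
z = 154 (z = (2 - 24)*(-7) = -22*(-7) = 154)
s(X) = 0
-2329 - (248 + c(-3, -5)*(s(L) + 4))*(-698 + z) = -2329 - (248 - 3*(0 + 4))*(-698 + 154) = -2329 - (248 - 3*4)*(-544) = -2329 - (248 - 12)*(-544) = -2329 - 236*(-544) = -2329 - 1*(-128384) = -2329 + 128384 = 126055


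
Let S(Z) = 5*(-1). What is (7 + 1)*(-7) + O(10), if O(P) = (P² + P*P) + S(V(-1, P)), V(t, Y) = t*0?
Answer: 139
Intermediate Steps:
V(t, Y) = 0
S(Z) = -5
O(P) = -5 + 2*P² (O(P) = (P² + P*P) - 5 = (P² + P²) - 5 = 2*P² - 5 = -5 + 2*P²)
(7 + 1)*(-7) + O(10) = (7 + 1)*(-7) + (-5 + 2*10²) = 8*(-7) + (-5 + 2*100) = -56 + (-5 + 200) = -56 + 195 = 139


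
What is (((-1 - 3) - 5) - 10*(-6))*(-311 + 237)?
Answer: -3774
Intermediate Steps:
(((-1 - 3) - 5) - 10*(-6))*(-311 + 237) = ((-4 - 5) + 60)*(-74) = (-9 + 60)*(-74) = 51*(-74) = -3774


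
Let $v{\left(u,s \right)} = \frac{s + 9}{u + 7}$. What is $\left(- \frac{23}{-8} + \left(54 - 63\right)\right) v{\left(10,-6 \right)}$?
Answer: $- \frac{147}{136} \approx -1.0809$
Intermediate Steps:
$v{\left(u,s \right)} = \frac{9 + s}{7 + u}$
$\left(- \frac{23}{-8} + \left(54 - 63\right)\right) v{\left(10,-6 \right)} = \left(- \frac{23}{-8} + \left(54 - 63\right)\right) \frac{9 - 6}{7 + 10} = \left(\left(-23\right) \left(- \frac{1}{8}\right) + \left(54 - 63\right)\right) \frac{1}{17} \cdot 3 = \left(\frac{23}{8} - 9\right) \frac{1}{17} \cdot 3 = \left(- \frac{49}{8}\right) \frac{3}{17} = - \frac{147}{136}$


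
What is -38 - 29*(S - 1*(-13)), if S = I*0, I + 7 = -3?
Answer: -415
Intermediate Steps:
I = -10 (I = -7 - 3 = -10)
S = 0 (S = -10*0 = 0)
-38 - 29*(S - 1*(-13)) = -38 - 29*(0 - 1*(-13)) = -38 - 29*(0 + 13) = -38 - 29*13 = -38 - 377 = -415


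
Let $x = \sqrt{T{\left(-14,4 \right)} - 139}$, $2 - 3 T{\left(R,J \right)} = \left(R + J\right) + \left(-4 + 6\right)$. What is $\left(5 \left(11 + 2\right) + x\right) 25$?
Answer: $1625 + \frac{25 i \sqrt{1221}}{3} \approx 1625.0 + 291.19 i$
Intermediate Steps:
$T{\left(R,J \right)} = - \frac{J}{3} - \frac{R}{3}$ ($T{\left(R,J \right)} = \frac{2}{3} - \frac{\left(R + J\right) + \left(-4 + 6\right)}{3} = \frac{2}{3} - \frac{\left(J + R\right) + 2}{3} = \frac{2}{3} - \frac{2 + J + R}{3} = \frac{2}{3} - \left(\frac{2}{3} + \frac{J}{3} + \frac{R}{3}\right) = - \frac{J}{3} - \frac{R}{3}$)
$x = \frac{i \sqrt{1221}}{3}$ ($x = \sqrt{\left(\left(- \frac{1}{3}\right) 4 - - \frac{14}{3}\right) - 139} = \sqrt{\left(- \frac{4}{3} + \frac{14}{3}\right) - 139} = \sqrt{\frac{10}{3} - 139} = \sqrt{- \frac{407}{3}} = \frac{i \sqrt{1221}}{3} \approx 11.648 i$)
$\left(5 \left(11 + 2\right) + x\right) 25 = \left(5 \left(11 + 2\right) + \frac{i \sqrt{1221}}{3}\right) 25 = \left(5 \cdot 13 + \frac{i \sqrt{1221}}{3}\right) 25 = \left(65 + \frac{i \sqrt{1221}}{3}\right) 25 = 1625 + \frac{25 i \sqrt{1221}}{3}$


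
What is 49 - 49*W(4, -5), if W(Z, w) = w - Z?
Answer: 490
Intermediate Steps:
49 - 49*W(4, -5) = 49 - 49*(-5 - 1*4) = 49 - 49*(-5 - 4) = 49 - 49*(-9) = 49 + 441 = 490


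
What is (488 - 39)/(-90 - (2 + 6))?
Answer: -449/98 ≈ -4.5816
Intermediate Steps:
(488 - 39)/(-90 - (2 + 6)) = 449/(-90 - 1*8) = 449/(-90 - 8) = 449/(-98) = 449*(-1/98) = -449/98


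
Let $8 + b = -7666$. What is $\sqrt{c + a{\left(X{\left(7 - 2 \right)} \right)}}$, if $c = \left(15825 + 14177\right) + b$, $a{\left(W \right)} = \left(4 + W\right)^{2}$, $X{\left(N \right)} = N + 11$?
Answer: $2 \sqrt{5682} \approx 150.76$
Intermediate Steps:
$X{\left(N \right)} = 11 + N$
$b = -7674$ ($b = -8 - 7666 = -7674$)
$c = 22328$ ($c = \left(15825 + 14177\right) - 7674 = 30002 - 7674 = 22328$)
$\sqrt{c + a{\left(X{\left(7 - 2 \right)} \right)}} = \sqrt{22328 + \left(4 + \left(11 + \left(7 - 2\right)\right)\right)^{2}} = \sqrt{22328 + \left(4 + \left(11 + 5\right)\right)^{2}} = \sqrt{22328 + \left(4 + 16\right)^{2}} = \sqrt{22328 + 20^{2}} = \sqrt{22328 + 400} = \sqrt{22728} = 2 \sqrt{5682}$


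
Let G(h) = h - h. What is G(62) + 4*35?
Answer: 140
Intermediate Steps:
G(h) = 0
G(62) + 4*35 = 0 + 4*35 = 0 + 140 = 140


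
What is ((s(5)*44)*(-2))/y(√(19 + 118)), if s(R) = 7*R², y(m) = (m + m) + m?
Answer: -15400*√137/411 ≈ -438.57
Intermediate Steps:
y(m) = 3*m (y(m) = 2*m + m = 3*m)
((s(5)*44)*(-2))/y(√(19 + 118)) = (((7*5²)*44)*(-2))/((3*√(19 + 118))) = (((7*25)*44)*(-2))/((3*√137)) = ((175*44)*(-2))*(√137/411) = (7700*(-2))*(√137/411) = -15400*√137/411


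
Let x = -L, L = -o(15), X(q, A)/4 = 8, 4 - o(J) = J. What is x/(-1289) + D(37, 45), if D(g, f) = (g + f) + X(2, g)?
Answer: 146957/1289 ≈ 114.01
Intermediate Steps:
o(J) = 4 - J
X(q, A) = 32 (X(q, A) = 4*8 = 32)
L = 11 (L = -(4 - 1*15) = -(4 - 15) = -1*(-11) = 11)
D(g, f) = 32 + f + g (D(g, f) = (g + f) + 32 = (f + g) + 32 = 32 + f + g)
x = -11 (x = -1*11 = -11)
x/(-1289) + D(37, 45) = -11/(-1289) + (32 + 45 + 37) = -11*(-1/1289) + 114 = 11/1289 + 114 = 146957/1289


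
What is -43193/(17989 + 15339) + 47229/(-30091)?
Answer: -2873768675/1002872848 ≈ -2.8655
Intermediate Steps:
-43193/(17989 + 15339) + 47229/(-30091) = -43193/33328 + 47229*(-1/30091) = -43193*1/33328 - 47229/30091 = -43193/33328 - 47229/30091 = -2873768675/1002872848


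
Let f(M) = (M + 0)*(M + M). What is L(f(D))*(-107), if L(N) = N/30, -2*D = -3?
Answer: -321/20 ≈ -16.050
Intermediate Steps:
D = 3/2 (D = -½*(-3) = 3/2 ≈ 1.5000)
f(M) = 2*M² (f(M) = M*(2*M) = 2*M²)
L(N) = N/30 (L(N) = N*(1/30) = N/30)
L(f(D))*(-107) = ((2*(3/2)²)/30)*(-107) = ((2*(9/4))/30)*(-107) = ((1/30)*(9/2))*(-107) = (3/20)*(-107) = -321/20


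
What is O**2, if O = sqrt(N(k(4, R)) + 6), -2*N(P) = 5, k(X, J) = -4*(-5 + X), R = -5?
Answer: 7/2 ≈ 3.5000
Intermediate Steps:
k(X, J) = 20 - 4*X
N(P) = -5/2 (N(P) = -1/2*5 = -5/2)
O = sqrt(14)/2 (O = sqrt(-5/2 + 6) = sqrt(7/2) = sqrt(14)/2 ≈ 1.8708)
O**2 = (sqrt(14)/2)**2 = 7/2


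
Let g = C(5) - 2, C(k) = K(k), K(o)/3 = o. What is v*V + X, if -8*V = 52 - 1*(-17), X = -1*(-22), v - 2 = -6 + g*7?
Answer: -5827/8 ≈ -728.38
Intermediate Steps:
K(o) = 3*o
C(k) = 3*k
g = 13 (g = 3*5 - 2 = 15 - 2 = 13)
v = 87 (v = 2 + (-6 + 13*7) = 2 + (-6 + 91) = 2 + 85 = 87)
X = 22
V = -69/8 (V = -(52 - 1*(-17))/8 = -(52 + 17)/8 = -⅛*69 = -69/8 ≈ -8.6250)
v*V + X = 87*(-69/8) + 22 = -6003/8 + 22 = -5827/8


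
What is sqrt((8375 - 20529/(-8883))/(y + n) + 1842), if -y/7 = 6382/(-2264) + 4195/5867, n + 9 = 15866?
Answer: sqrt(19944436454669808318186302581578)/104040842069409 ≈ 42.925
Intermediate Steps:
n = 15857 (n = -9 + 15866 = 15857)
y = 97809999/6641444 (y = -7*(6382/(-2264) + 4195/5867) = -7*(6382*(-1/2264) + 4195*(1/5867)) = -7*(-3191/1132 + 4195/5867) = -7*(-13972857/6641444) = 97809999/6641444 ≈ 14.727)
sqrt((8375 - 20529/(-8883))/(y + n) + 1842) = sqrt((8375 - 20529/(-8883))/(97809999/6641444 + 15857) + 1842) = sqrt((8375 - 20529*(-1/8883))/(105411187507/6641444) + 1842) = sqrt((8375 + 2281/987)*(6641444/105411187507) + 1842) = sqrt((8268406/987)*(6641444/105411187507) + 1842) = sqrt(54914155418264/104040842069409 + 1842) = sqrt(191698145247269642/104040842069409) = sqrt(19944436454669808318186302581578)/104040842069409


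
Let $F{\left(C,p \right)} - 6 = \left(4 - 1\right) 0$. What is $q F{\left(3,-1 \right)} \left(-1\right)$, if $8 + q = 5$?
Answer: $18$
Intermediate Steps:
$q = -3$ ($q = -8 + 5 = -3$)
$F{\left(C,p \right)} = 6$ ($F{\left(C,p \right)} = 6 + \left(4 - 1\right) 0 = 6 + 3 \cdot 0 = 6 + 0 = 6$)
$q F{\left(3,-1 \right)} \left(-1\right) = \left(-3\right) 6 \left(-1\right) = \left(-18\right) \left(-1\right) = 18$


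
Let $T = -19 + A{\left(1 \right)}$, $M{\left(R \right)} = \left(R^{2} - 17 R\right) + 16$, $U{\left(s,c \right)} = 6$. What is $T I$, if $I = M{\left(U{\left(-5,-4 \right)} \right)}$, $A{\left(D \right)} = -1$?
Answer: $1000$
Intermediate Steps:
$M{\left(R \right)} = 16 + R^{2} - 17 R$
$T = -20$ ($T = -19 - 1 = -20$)
$I = -50$ ($I = 16 + 6^{2} - 102 = 16 + 36 - 102 = -50$)
$T I = \left(-20\right) \left(-50\right) = 1000$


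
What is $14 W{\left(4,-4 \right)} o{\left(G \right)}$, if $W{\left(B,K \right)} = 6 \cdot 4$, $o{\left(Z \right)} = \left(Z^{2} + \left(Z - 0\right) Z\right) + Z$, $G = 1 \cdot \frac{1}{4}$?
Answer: $126$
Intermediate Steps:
$G = \frac{1}{4}$ ($G = 1 \cdot \frac{1}{4} = \frac{1}{4} \approx 0.25$)
$o{\left(Z \right)} = Z + 2 Z^{2}$ ($o{\left(Z \right)} = \left(Z^{2} + \left(Z + 0\right) Z\right) + Z = \left(Z^{2} + Z Z\right) + Z = \left(Z^{2} + Z^{2}\right) + Z = 2 Z^{2} + Z = Z + 2 Z^{2}$)
$W{\left(B,K \right)} = 24$
$14 W{\left(4,-4 \right)} o{\left(G \right)} = 14 \cdot 24 \frac{1 + 2 \cdot \frac{1}{4}}{4} = 336 \frac{1 + \frac{1}{2}}{4} = 336 \cdot \frac{1}{4} \cdot \frac{3}{2} = 336 \cdot \frac{3}{8} = 126$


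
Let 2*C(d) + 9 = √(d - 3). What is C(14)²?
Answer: (9 - √11)²/4 ≈ 8.0752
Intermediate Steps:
C(d) = -9/2 + √(-3 + d)/2 (C(d) = -9/2 + √(d - 3)/2 = -9/2 + √(-3 + d)/2)
C(14)² = (-9/2 + √(-3 + 14)/2)² = (-9/2 + √11/2)²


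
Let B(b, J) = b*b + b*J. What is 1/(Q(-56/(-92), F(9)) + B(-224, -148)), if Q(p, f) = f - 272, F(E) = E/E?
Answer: 1/83057 ≈ 1.2040e-5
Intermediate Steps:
F(E) = 1
Q(p, f) = -272 + f
B(b, J) = b**2 + J*b
1/(Q(-56/(-92), F(9)) + B(-224, -148)) = 1/((-272 + 1) - 224*(-148 - 224)) = 1/(-271 - 224*(-372)) = 1/(-271 + 83328) = 1/83057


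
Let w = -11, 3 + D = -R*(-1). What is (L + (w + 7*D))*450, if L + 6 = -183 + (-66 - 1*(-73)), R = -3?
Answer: -105750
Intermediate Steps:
D = -6 (D = -3 - 1*(-3)*(-1) = -3 + 3*(-1) = -3 - 3 = -6)
L = -182 (L = -6 + (-183 + (-66 - 1*(-73))) = -6 + (-183 + (-66 + 73)) = -6 + (-183 + 7) = -6 - 176 = -182)
(L + (w + 7*D))*450 = (-182 + (-11 + 7*(-6)))*450 = (-182 + (-11 - 42))*450 = (-182 - 53)*450 = -235*450 = -105750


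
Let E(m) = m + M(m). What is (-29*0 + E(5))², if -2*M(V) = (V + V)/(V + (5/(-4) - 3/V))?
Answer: 46225/3969 ≈ 11.647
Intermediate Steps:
M(V) = -V/(-5/4 + V - 3/V) (M(V) = -(V + V)/(2*(V + (5/(-4) - 3/V))) = -2*V/(2*(V + (5*(-¼) - 3/V))) = -2*V/(2*(V + (-5/4 - 3/V))) = -2*V/(2*(-5/4 + V - 3/V)) = -V/(-5/4 + V - 3/V))
E(m) = m + 4*m²/(12 - 4*m² + 5*m)
(-29*0 + E(5))² = (-29*0 + 5*(12 - 4*5² + 9*5)/(12 - 4*5² + 5*5))² = (0 + 5*(12 - 4*25 + 45)/(12 - 4*25 + 25))² = (0 + 5*(12 - 100 + 45)/(12 - 100 + 25))² = (0 + 5*(-43)/(-63))² = (0 + 5*(-1/63)*(-43))² = (0 + 215/63)² = (215/63)² = 46225/3969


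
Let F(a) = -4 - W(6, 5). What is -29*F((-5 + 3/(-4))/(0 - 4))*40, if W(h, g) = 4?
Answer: 9280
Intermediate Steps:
F(a) = -8 (F(a) = -4 - 1*4 = -4 - 4 = -8)
-29*F((-5 + 3/(-4))/(0 - 4))*40 = -29*(-8)*40 = 232*40 = 9280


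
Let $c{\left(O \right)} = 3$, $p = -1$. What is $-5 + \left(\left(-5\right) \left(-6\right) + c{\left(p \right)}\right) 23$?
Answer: $754$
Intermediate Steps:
$-5 + \left(\left(-5\right) \left(-6\right) + c{\left(p \right)}\right) 23 = -5 + \left(\left(-5\right) \left(-6\right) + 3\right) 23 = -5 + \left(30 + 3\right) 23 = -5 + 33 \cdot 23 = -5 + 759 = 754$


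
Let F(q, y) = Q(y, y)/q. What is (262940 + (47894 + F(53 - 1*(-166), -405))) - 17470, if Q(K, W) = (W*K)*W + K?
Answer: -727938/73 ≈ -9971.8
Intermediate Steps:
Q(K, W) = K + K*W² (Q(K, W) = (K*W)*W + K = K*W² + K = K + K*W²)
F(q, y) = y*(1 + y²)/q (F(q, y) = (y*(1 + y²))/q = y*(1 + y²)/q)
(262940 + (47894 + F(53 - 1*(-166), -405))) - 17470 = (262940 + (47894 + (-405 + (-405)³)/(53 - 1*(-166)))) - 17470 = (262940 + (47894 + (-405 - 66430125)/(53 + 166))) - 17470 = (262940 + (47894 - 66430530/219)) - 17470 = (262940 + (47894 + (1/219)*(-66430530))) - 17470 = (262940 + (47894 - 22143510/73)) - 17470 = (262940 - 18647248/73) - 17470 = 547372/73 - 17470 = -727938/73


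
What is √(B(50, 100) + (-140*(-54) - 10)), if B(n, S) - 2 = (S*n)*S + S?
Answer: 2*√126913 ≈ 712.50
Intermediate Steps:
B(n, S) = 2 + S + n*S² (B(n, S) = 2 + ((S*n)*S + S) = 2 + (n*S² + S) = 2 + (S + n*S²) = 2 + S + n*S²)
√(B(50, 100) + (-140*(-54) - 10)) = √((2 + 100 + 50*100²) + (-140*(-54) - 10)) = √((2 + 100 + 50*10000) + (7560 - 10)) = √((2 + 100 + 500000) + 7550) = √(500102 + 7550) = √507652 = 2*√126913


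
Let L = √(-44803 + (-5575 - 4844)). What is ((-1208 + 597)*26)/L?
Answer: 7943*I*√55222/27611 ≈ 67.602*I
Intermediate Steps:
L = I*√55222 (L = √(-44803 - 10419) = √(-55222) = I*√55222 ≈ 234.99*I)
((-1208 + 597)*26)/L = ((-1208 + 597)*26)/((I*√55222)) = (-611*26)*(-I*√55222/55222) = -(-7943)*I*√55222/27611 = 7943*I*√55222/27611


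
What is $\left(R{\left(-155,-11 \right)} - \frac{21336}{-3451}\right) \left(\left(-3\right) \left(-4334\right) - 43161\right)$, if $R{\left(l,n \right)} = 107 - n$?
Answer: $- \frac{1846394298}{493} \approx -3.7452 \cdot 10^{6}$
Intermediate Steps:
$\left(R{\left(-155,-11 \right)} - \frac{21336}{-3451}\right) \left(\left(-3\right) \left(-4334\right) - 43161\right) = \left(\left(107 - -11\right) - \frac{21336}{-3451}\right) \left(\left(-3\right) \left(-4334\right) - 43161\right) = \left(\left(107 + 11\right) - - \frac{3048}{493}\right) \left(13002 - 43161\right) = \left(118 + \frac{3048}{493}\right) \left(-30159\right) = \frac{61222}{493} \left(-30159\right) = - \frac{1846394298}{493}$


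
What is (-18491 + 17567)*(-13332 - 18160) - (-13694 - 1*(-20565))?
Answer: 29091737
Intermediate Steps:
(-18491 + 17567)*(-13332 - 18160) - (-13694 - 1*(-20565)) = -924*(-31492) - (-13694 + 20565) = 29098608 - 1*6871 = 29098608 - 6871 = 29091737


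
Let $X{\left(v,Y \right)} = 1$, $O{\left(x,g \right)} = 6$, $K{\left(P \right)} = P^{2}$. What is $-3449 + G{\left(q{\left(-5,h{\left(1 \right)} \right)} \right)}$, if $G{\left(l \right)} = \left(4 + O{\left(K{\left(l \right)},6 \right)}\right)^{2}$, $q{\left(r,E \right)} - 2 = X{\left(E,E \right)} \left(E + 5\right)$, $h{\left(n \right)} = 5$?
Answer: $-3349$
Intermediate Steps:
$q{\left(r,E \right)} = 7 + E$ ($q{\left(r,E \right)} = 2 + 1 \left(E + 5\right) = 2 + 1 \left(5 + E\right) = 2 + \left(5 + E\right) = 7 + E$)
$G{\left(l \right)} = 100$ ($G{\left(l \right)} = \left(4 + 6\right)^{2} = 10^{2} = 100$)
$-3449 + G{\left(q{\left(-5,h{\left(1 \right)} \right)} \right)} = -3449 + 100 = -3349$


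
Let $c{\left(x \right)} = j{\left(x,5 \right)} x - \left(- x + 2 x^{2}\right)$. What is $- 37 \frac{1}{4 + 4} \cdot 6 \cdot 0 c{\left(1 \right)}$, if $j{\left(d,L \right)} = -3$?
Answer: $0$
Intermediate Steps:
$c{\left(x \right)} = - 2 x - 2 x^{2}$ ($c{\left(x \right)} = - 3 x - \left(- x + 2 x^{2}\right) = - 2 x - 2 x^{2}$)
$- 37 \frac{1}{4 + 4} \cdot 6 \cdot 0 c{\left(1 \right)} = - 37 \frac{1}{4 + 4} \cdot 6 \cdot 0 \left(\left(-2\right) 1 \left(1 + 1\right)\right) = - 37 \cdot \frac{1}{8} \cdot 6 \cdot 0 \left(\left(-2\right) 1 \cdot 2\right) = - 37 \cdot \frac{1}{8} \cdot 6 \cdot 0 \left(-4\right) = - 37 \cdot \frac{3}{4} \cdot 0 \left(-4\right) = \left(-37\right) 0 \left(-4\right) = 0 \left(-4\right) = 0$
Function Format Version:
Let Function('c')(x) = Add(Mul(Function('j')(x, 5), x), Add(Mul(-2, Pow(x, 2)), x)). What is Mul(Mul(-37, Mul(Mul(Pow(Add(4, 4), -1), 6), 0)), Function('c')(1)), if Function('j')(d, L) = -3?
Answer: 0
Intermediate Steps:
Function('c')(x) = Add(Mul(-2, x), Mul(-2, Pow(x, 2))) (Function('c')(x) = Add(Mul(-3, x), Add(Mul(-2, Pow(x, 2)), x)) = Add(Mul(-3, x), Add(x, Mul(-2, Pow(x, 2)))) = Add(Mul(-2, x), Mul(-2, Pow(x, 2))))
Mul(Mul(-37, Mul(Mul(Pow(Add(4, 4), -1), 6), 0)), Function('c')(1)) = Mul(Mul(-37, Mul(Mul(Pow(Add(4, 4), -1), 6), 0)), Mul(-2, 1, Add(1, 1))) = Mul(Mul(-37, Mul(Mul(Pow(8, -1), 6), 0)), Mul(-2, 1, 2)) = Mul(Mul(-37, Mul(Mul(Rational(1, 8), 6), 0)), -4) = Mul(Mul(-37, Mul(Rational(3, 4), 0)), -4) = Mul(Mul(-37, 0), -4) = Mul(0, -4) = 0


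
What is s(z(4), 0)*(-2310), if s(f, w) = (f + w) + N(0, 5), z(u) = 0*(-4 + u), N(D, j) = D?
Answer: 0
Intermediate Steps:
z(u) = 0
s(f, w) = f + w (s(f, w) = (f + w) + 0 = f + w)
s(z(4), 0)*(-2310) = (0 + 0)*(-2310) = 0*(-2310) = 0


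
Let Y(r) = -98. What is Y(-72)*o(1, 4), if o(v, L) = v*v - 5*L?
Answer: 1862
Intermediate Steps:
o(v, L) = v² - 5*L
Y(-72)*o(1, 4) = -98*(1² - 5*4) = -98*(1 - 20) = -98*(-19) = 1862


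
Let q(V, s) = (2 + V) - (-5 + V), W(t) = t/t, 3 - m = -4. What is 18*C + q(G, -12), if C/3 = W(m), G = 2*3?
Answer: 61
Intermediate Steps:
m = 7 (m = 3 - 1*(-4) = 3 + 4 = 7)
W(t) = 1
G = 6
q(V, s) = 7 (q(V, s) = (2 + V) + (5 - V) = 7)
C = 3 (C = 3*1 = 3)
18*C + q(G, -12) = 18*3 + 7 = 54 + 7 = 61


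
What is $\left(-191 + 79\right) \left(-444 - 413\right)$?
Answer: $95984$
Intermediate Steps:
$\left(-191 + 79\right) \left(-444 - 413\right) = \left(-112\right) \left(-857\right) = 95984$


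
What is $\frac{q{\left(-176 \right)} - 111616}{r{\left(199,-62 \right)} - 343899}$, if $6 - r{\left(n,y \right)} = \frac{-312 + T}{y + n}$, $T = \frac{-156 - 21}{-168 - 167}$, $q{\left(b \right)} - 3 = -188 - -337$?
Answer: $\frac{1278910070}{3945716223} \approx 0.32413$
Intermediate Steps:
$q{\left(b \right)} = 152$ ($q{\left(b \right)} = 3 - -149 = 3 + \left(-188 + 337\right) = 3 + 149 = 152$)
$T = \frac{177}{335}$ ($T = - \frac{177}{-335} = \left(-177\right) \left(- \frac{1}{335}\right) = \frac{177}{335} \approx 0.52836$)
$r{\left(n,y \right)} = 6 + \frac{104343}{335 \left(n + y\right)}$ ($r{\left(n,y \right)} = 6 - \frac{-312 + \frac{177}{335}}{y + n} = 6 - - \frac{104343}{335 \left(n + y\right)} = 6 + \frac{104343}{335 \left(n + y\right)}$)
$\frac{q{\left(-176 \right)} - 111616}{r{\left(199,-62 \right)} - 343899} = \frac{152 - 111616}{\frac{\frac{104343}{335} + 6 \cdot 199 + 6 \left(-62\right)}{199 - 62} - 343899} = - \frac{111464}{\frac{\frac{104343}{335} + 1194 - 372}{137} - 343899} = - \frac{111464}{\frac{1}{137} \cdot \frac{379713}{335} - 343899} = - \frac{111464}{\frac{379713}{45895} - 343899} = - \frac{111464}{- \frac{15782864892}{45895}} = \left(-111464\right) \left(- \frac{45895}{15782864892}\right) = \frac{1278910070}{3945716223}$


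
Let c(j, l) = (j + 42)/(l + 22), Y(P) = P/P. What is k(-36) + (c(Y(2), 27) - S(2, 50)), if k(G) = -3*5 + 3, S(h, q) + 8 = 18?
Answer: -1035/49 ≈ -21.122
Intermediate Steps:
S(h, q) = 10 (S(h, q) = -8 + 18 = 10)
Y(P) = 1
c(j, l) = (42 + j)/(22 + l)
k(G) = -12 (k(G) = -15 + 3 = -12)
k(-36) + (c(Y(2), 27) - S(2, 50)) = -12 + ((42 + 1)/(22 + 27) - 1*10) = -12 + (43/49 - 10) = -12 - 447/49 = -1035/49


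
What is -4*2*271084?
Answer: -2168672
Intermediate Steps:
-4*2*271084 = -8*271084 = -2168672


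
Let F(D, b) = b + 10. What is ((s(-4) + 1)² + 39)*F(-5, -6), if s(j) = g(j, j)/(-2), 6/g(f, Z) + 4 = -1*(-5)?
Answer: 172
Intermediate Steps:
g(f, Z) = 6 (g(f, Z) = 6/(-4 - 1*(-5)) = 6/(-4 + 5) = 6/1 = 6*1 = 6)
F(D, b) = 10 + b
s(j) = -3 (s(j) = 6/(-2) = 6*(-½) = -3)
((s(-4) + 1)² + 39)*F(-5, -6) = ((-3 + 1)² + 39)*(10 - 6) = ((-2)² + 39)*4 = (4 + 39)*4 = 43*4 = 172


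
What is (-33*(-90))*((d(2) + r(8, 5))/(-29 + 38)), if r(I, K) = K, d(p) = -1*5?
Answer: 0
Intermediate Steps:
d(p) = -5
(-33*(-90))*((d(2) + r(8, 5))/(-29 + 38)) = (-33*(-90))*((-5 + 5)/(-29 + 38)) = 2970*(0/9) = 2970*(0*(1/9)) = 2970*0 = 0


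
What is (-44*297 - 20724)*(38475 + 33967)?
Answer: -2447960064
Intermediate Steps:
(-44*297 - 20724)*(38475 + 33967) = (-13068 - 20724)*72442 = -33792*72442 = -2447960064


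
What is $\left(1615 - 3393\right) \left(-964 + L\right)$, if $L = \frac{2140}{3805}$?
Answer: $\frac{1303586928}{761} \approx 1.713 \cdot 10^{6}$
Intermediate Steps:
$L = \frac{428}{761}$ ($L = 2140 \cdot \frac{1}{3805} = \frac{428}{761} \approx 0.56242$)
$\left(1615 - 3393\right) \left(-964 + L\right) = \left(1615 - 3393\right) \left(-964 + \frac{428}{761}\right) = \left(-1778\right) \left(- \frac{733176}{761}\right) = \frac{1303586928}{761}$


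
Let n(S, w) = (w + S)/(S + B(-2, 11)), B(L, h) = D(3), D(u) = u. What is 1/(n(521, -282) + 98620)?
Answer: 524/51677119 ≈ 1.0140e-5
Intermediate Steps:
B(L, h) = 3
n(S, w) = (S + w)/(3 + S) (n(S, w) = (w + S)/(S + 3) = (S + w)/(3 + S))
1/(n(521, -282) + 98620) = 1/((521 - 282)/(3 + 521) + 98620) = 1/(239/524 + 98620) = 1/(51677119/524) = 524/51677119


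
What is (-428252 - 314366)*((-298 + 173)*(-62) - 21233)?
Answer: 10012718494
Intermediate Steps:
(-428252 - 314366)*((-298 + 173)*(-62) - 21233) = -742618*(-125*(-62) - 21233) = -742618*(7750 - 21233) = -742618*(-13483) = 10012718494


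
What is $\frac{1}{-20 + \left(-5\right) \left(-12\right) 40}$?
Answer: $\frac{1}{2380} \approx 0.00042017$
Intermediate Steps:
$\frac{1}{-20 + \left(-5\right) \left(-12\right) 40} = \frac{1}{-20 + 60 \cdot 40} = \frac{1}{-20 + 2400} = \frac{1}{2380}$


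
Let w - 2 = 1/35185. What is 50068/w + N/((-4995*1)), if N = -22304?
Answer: 977886026876/39055905 ≈ 25038.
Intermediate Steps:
w = 70371/35185 (w = 2 + 1/35185 = 70371/35185 ≈ 2.0000)
50068/w + N/((-4995*1)) = 50068/(70371/35185) - 22304/((-4995*1)) = 50068*(35185/70371) - 22304/(-4995) = 1761642580/70371 - 22304*(-1/4995) = 1761642580/70371 + 22304/4995 = 977886026876/39055905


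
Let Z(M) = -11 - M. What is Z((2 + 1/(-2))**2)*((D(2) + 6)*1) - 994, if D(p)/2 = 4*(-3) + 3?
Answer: -835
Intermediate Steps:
D(p) = -18 (D(p) = 2*(4*(-3) + 3) = 2*(-12 + 3) = 2*(-9) = -18)
Z((2 + 1/(-2))**2)*((D(2) + 6)*1) - 994 = (-11 - (2 + 1/(-2))**2)*((-18 + 6)*1) - 994 = (-11 - (2 - 1/2)**2)*(-12*1) - 994 = (-11 - (3/2)**2)*(-12) - 994 = (-11 - 1*9/4)*(-12) - 994 = (-11 - 9/4)*(-12) - 994 = -53/4*(-12) - 994 = 159 - 994 = -835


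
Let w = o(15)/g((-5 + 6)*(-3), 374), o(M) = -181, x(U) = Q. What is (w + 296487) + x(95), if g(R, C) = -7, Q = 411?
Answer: 2078467/7 ≈ 2.9692e+5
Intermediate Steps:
x(U) = 411
w = 181/7 (w = -181/(-7) = -181*(-⅐) = 181/7 ≈ 25.857)
(w + 296487) + x(95) = (181/7 + 296487) + 411 = 2075590/7 + 411 = 2078467/7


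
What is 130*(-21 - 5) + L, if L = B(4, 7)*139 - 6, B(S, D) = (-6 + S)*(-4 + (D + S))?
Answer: -5332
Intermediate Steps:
B(S, D) = (-6 + S)*(-4 + D + S)
L = -1952 (L = (24 + 4² - 10*4 - 6*7 + 7*4)*139 - 6 = (24 + 16 - 40 - 42 + 28)*139 - 6 = -14*139 - 6 = -1946 - 6 = -1952)
130*(-21 - 5) + L = 130*(-21 - 5) - 1952 = 130*(-26) - 1952 = -3380 - 1952 = -5332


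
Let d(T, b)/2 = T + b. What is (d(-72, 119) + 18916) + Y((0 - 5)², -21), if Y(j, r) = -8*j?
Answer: 18810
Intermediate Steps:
d(T, b) = 2*T + 2*b (d(T, b) = 2*(T + b) = 2*T + 2*b)
(d(-72, 119) + 18916) + Y((0 - 5)², -21) = ((2*(-72) + 2*119) + 18916) - 8*(0 - 5)² = ((-144 + 238) + 18916) - 8*(-5)² = (94 + 18916) - 8*25 = 19010 - 200 = 18810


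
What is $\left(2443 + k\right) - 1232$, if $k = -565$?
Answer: $646$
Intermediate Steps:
$\left(2443 + k\right) - 1232 = \left(2443 - 565\right) - 1232 = 1878 - 1232 = 646$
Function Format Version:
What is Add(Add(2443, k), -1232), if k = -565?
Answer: 646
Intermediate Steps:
Add(Add(2443, k), -1232) = Add(Add(2443, -565), -1232) = Add(1878, -1232) = 646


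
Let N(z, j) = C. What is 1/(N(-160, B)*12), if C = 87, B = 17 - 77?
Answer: 1/1044 ≈ 0.00095785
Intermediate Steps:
B = -60
N(z, j) = 87
1/(N(-160, B)*12) = 1/(87*12) = 1/1044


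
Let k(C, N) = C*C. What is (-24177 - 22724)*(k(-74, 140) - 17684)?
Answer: 572567408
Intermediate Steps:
k(C, N) = C**2
(-24177 - 22724)*(k(-74, 140) - 17684) = (-24177 - 22724)*((-74)**2 - 17684) = -46901*(5476 - 17684) = -46901*(-12208) = 572567408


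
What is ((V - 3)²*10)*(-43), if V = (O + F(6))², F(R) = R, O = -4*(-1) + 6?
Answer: -27523870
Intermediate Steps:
O = 10 (O = 4 + 6 = 10)
V = 256 (V = (10 + 6)² = 16² = 256)
((V - 3)²*10)*(-43) = ((256 - 3)²*10)*(-43) = (253²*10)*(-43) = (64009*10)*(-43) = 640090*(-43) = -27523870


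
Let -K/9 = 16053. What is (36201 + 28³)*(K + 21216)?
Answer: -7167996933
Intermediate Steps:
K = -144477 (K = -9*16053 = -144477)
(36201 + 28³)*(K + 21216) = (36201 + 28³)*(-144477 + 21216) = (36201 + 21952)*(-123261) = 58153*(-123261) = -7167996933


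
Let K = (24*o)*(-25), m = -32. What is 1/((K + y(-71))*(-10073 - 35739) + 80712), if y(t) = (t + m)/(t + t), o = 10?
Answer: 71/19519283234 ≈ 3.6374e-9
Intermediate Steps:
K = -6000 (K = (24*10)*(-25) = 240*(-25) = -6000)
y(t) = (-32 + t)/(2*t) (y(t) = (t - 32)/(t + t) = (-32 + t)/((2*t)) = (-32 + t)*(1/(2*t)) = (-32 + t)/(2*t))
1/((K + y(-71))*(-10073 - 35739) + 80712) = 1/((-6000 + (½)*(-32 - 71)/(-71))*(-10073 - 35739) + 80712) = 1/((-6000 + (½)*(-1/71)*(-103))*(-45812) + 80712) = 1/((-6000 + 103/142)*(-45812) + 80712) = 1/(-851897/142*(-45812) + 80712) = 1/(19513552682/71 + 80712) = 1/(19519283234/71) = 71/19519283234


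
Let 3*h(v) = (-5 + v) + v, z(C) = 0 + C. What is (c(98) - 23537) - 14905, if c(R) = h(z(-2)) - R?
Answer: -38543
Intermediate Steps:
z(C) = C
h(v) = -5/3 + 2*v/3 (h(v) = ((-5 + v) + v)/3 = (-5 + 2*v)/3 = -5/3 + 2*v/3)
c(R) = -3 - R (c(R) = (-5/3 + (2/3)*(-2)) - R = (-5/3 - 4/3) - R = -3 - R)
(c(98) - 23537) - 14905 = ((-3 - 1*98) - 23537) - 14905 = ((-3 - 98) - 23537) - 14905 = (-101 - 23537) - 14905 = -23638 - 14905 = -38543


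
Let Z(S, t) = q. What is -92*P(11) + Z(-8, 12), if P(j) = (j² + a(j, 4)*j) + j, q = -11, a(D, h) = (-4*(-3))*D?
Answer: -145739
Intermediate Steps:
a(D, h) = 12*D
Z(S, t) = -11
P(j) = j + 13*j² (P(j) = (j² + (12*j)*j) + j = (j² + 12*j²) + j = 13*j² + j = j + 13*j²)
-92*P(11) + Z(-8, 12) = -1012*(1 + 13*11) - 11 = -1012*(1 + 143) - 11 = -1012*144 - 11 = -92*1584 - 11 = -145728 - 11 = -145739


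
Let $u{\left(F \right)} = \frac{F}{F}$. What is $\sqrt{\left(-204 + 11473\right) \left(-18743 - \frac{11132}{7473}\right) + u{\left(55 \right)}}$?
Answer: $\frac{i \sqrt{11796385629161598}}{7473} \approx 14534.0 i$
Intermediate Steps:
$u{\left(F \right)} = 1$
$\sqrt{\left(-204 + 11473\right) \left(-18743 - \frac{11132}{7473}\right) + u{\left(55 \right)}} = \sqrt{\left(-204 + 11473\right) \left(-18743 - \frac{11132}{7473}\right) + 1} = \sqrt{11269 \left(-18743 - \frac{11132}{7473}\right) + 1} = \sqrt{11269 \left(- \frac{140077571}{7473}\right) + 1} = \sqrt{- \frac{1578534147599}{7473} + 1} = \sqrt{- \frac{1578534140126}{7473}} = \frac{i \sqrt{11796385629161598}}{7473}$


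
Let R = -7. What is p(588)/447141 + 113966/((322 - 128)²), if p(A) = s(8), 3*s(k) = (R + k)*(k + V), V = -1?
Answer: 76438438535/25242898014 ≈ 3.0281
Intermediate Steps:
s(k) = (-1 + k)*(-7 + k)/3 (s(k) = ((-7 + k)*(k - 1))/3 = ((-7 + k)*(-1 + k))/3 = ((-1 + k)*(-7 + k))/3 = (-1 + k)*(-7 + k)/3)
p(A) = 7/3 (p(A) = 7/3 - 8/3*8 + (⅓)*8² = 7/3 - 64/3 + (⅓)*64 = 7/3 - 64/3 + 64/3 = 7/3)
p(588)/447141 + 113966/((322 - 128)²) = (7/3)/447141 + 113966/((322 - 128)²) = (7/3)*(1/447141) + 113966/(194²) = 7/1341423 + 113966/37636 = 7/1341423 + 113966*(1/37636) = 7/1341423 + 56983/18818 = 76438438535/25242898014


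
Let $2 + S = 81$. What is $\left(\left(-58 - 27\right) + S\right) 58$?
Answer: $-348$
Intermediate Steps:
$S = 79$ ($S = -2 + 81 = 79$)
$\left(\left(-58 - 27\right) + S\right) 58 = \left(\left(-58 - 27\right) + 79\right) 58 = \left(-85 + 79\right) 58 = \left(-6\right) 58 = -348$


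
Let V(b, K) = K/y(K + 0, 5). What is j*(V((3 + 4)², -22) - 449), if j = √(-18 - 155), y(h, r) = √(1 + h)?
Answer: I*√173*(-9429 + 22*I*√21)/21 ≈ -63.145 - 5905.7*I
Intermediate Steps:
j = I*√173 (j = √(-173) = I*√173 ≈ 13.153*I)
V(b, K) = K/√(1 + K) (V(b, K) = K/(√(1 + (K + 0))) = K/(√(1 + K)) = K/√(1 + K))
j*(V((3 + 4)², -22) - 449) = (I*√173)*(-22/√(1 - 22) - 449) = (I*√173)*(-(-22)*I*√21/21 - 449) = (I*√173)*(22*I*√21/21 - 449) = (I*√173)*(-449 + 22*I*√21/21) = I*√173*(-449 + 22*I*√21/21)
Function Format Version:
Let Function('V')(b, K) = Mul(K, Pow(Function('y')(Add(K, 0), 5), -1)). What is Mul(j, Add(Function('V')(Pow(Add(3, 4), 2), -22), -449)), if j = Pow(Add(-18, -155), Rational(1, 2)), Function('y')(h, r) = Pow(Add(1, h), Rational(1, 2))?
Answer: Mul(Rational(1, 21), I, Pow(173, Rational(1, 2)), Add(-9429, Mul(22, I, Pow(21, Rational(1, 2))))) ≈ Add(-63.145, Mul(-5905.7, I))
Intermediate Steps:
j = Mul(I, Pow(173, Rational(1, 2))) (j = Pow(-173, Rational(1, 2)) = Mul(I, Pow(173, Rational(1, 2))) ≈ Mul(13.153, I))
Function('V')(b, K) = Mul(K, Pow(Add(1, K), Rational(-1, 2))) (Function('V')(b, K) = Mul(K, Pow(Pow(Add(1, Add(K, 0)), Rational(1, 2)), -1)) = Mul(K, Pow(Pow(Add(1, K), Rational(1, 2)), -1)) = Mul(K, Pow(Add(1, K), Rational(-1, 2))))
Mul(j, Add(Function('V')(Pow(Add(3, 4), 2), -22), -449)) = Mul(Mul(I, Pow(173, Rational(1, 2))), Add(Mul(-22, Pow(Add(1, -22), Rational(-1, 2))), -449)) = Mul(Mul(I, Pow(173, Rational(1, 2))), Add(Mul(-22, Pow(-21, Rational(-1, 2))), -449)) = Mul(Mul(I, Pow(173, Rational(1, 2))), Add(Mul(-22, Mul(Rational(-1, 21), I, Pow(21, Rational(1, 2)))), -449)) = Mul(Mul(I, Pow(173, Rational(1, 2))), Add(Mul(Rational(22, 21), I, Pow(21, Rational(1, 2))), -449)) = Mul(Mul(I, Pow(173, Rational(1, 2))), Add(-449, Mul(Rational(22, 21), I, Pow(21, Rational(1, 2))))) = Mul(I, Pow(173, Rational(1, 2)), Add(-449, Mul(Rational(22, 21), I, Pow(21, Rational(1, 2)))))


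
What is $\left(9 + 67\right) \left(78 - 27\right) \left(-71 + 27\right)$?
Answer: $-170544$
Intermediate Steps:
$\left(9 + 67\right) \left(78 - 27\right) \left(-71 + 27\right) = 76 \cdot 51 \left(-44\right) = 76 \left(-2244\right) = -170544$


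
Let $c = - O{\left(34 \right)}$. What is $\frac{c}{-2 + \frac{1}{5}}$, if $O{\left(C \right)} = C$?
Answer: $\frac{170}{9} \approx 18.889$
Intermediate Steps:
$c = -34$ ($c = \left(-1\right) 34 = -34$)
$\frac{c}{-2 + \frac{1}{5}} = \frac{1}{-2 + \frac{1}{5}} \left(-34\right) = \frac{1}{- \frac{9}{5}} \left(-34\right) = \left(- \frac{5}{9}\right) \left(-34\right) = \frac{170}{9}$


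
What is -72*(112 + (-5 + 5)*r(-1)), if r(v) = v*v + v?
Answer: -8064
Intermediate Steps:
r(v) = v + v² (r(v) = v² + v = v + v²)
-72*(112 + (-5 + 5)*r(-1)) = -72*(112 + (-5 + 5)*(-(1 - 1))) = -72*(112 + 0*(-1*0)) = -72*(112 + 0*0) = -72*(112 + 0) = -72*112 = -8064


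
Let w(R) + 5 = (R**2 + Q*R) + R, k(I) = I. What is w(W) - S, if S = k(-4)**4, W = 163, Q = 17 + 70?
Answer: 40652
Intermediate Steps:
Q = 87
w(R) = -5 + R**2 + 88*R (w(R) = -5 + ((R**2 + 87*R) + R) = -5 + (R**2 + 88*R) = -5 + R**2 + 88*R)
S = 256 (S = (-4)**4 = 256)
w(W) - S = (-5 + 163**2 + 88*163) - 1*256 = (-5 + 26569 + 14344) - 256 = 40908 - 256 = 40652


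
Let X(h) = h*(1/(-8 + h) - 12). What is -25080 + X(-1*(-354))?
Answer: -5073567/173 ≈ -29327.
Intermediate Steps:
X(h) = h*(-12 + 1/(-8 + h))
-25080 + X(-1*(-354)) = -25080 + (-1*(-354))*(97 - (-12)*(-354))/(-8 - 1*(-354)) = -25080 + 354*(97 - 12*354)/(-8 + 354) = -25080 + 354*(97 - 4248)/346 = -25080 + 354*(1/346)*(-4151) = -25080 - 734727/173 = -5073567/173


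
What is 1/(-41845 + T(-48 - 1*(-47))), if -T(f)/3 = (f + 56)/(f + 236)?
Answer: -47/1966748 ≈ -2.3897e-5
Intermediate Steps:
T(f) = -3*(56 + f)/(236 + f) (T(f) = -3*(f + 56)/(f + 236) = -3*(56 + f)/(236 + f))
1/(-41845 + T(-48 - 1*(-47))) = 1/(-41845 + 3*(-56 - (-48 - 1*(-47)))/(236 + (-48 - 1*(-47)))) = 1/(-41845 + 3*(-56 - (-48 + 47))/(236 + (-48 + 47))) = 1/(-41845 + 3*(-56 - 1*(-1))/(236 - 1)) = 1/(-41845 + 3*(-56 + 1)/235) = 1/(-41845 + 3*(1/235)*(-55)) = 1/(-41845 - 33/47) = 1/(-1966748/47) = -47/1966748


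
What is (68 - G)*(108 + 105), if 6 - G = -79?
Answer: -3621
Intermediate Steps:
G = 85 (G = 6 - 1*(-79) = 6 + 79 = 85)
(68 - G)*(108 + 105) = (68 - 1*85)*(108 + 105) = (68 - 85)*213 = -17*213 = -3621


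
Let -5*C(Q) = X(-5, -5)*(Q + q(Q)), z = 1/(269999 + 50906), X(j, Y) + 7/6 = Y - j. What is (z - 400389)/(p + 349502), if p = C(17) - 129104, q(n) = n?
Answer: -385460496132/212188098109 ≈ -1.8166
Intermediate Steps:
X(j, Y) = -7/6 + Y - j (X(j, Y) = -7/6 + (Y - j) = -7/6 + Y - j)
z = 1/320905 ≈ 3.1162e-6
C(Q) = 7*Q/15 (C(Q) = -(-7/6 - 5 - 1*(-5))*(Q + Q)/5 = -(-7/6 - 5 + 5)*2*Q/5 = -(-7)*2*Q/30 = -(-7)*Q/15 = 7*Q/15)
p = -1936441/15 (p = (7/15)*17 - 129104 = 119/15 - 129104 = -1936441/15 ≈ -1.2910e+5)
(z - 400389)/(p + 349502) = (1/320905 - 400389)/(-1936441/15 + 349502) = -128486832044/(320905*3306089/15) = -128486832044/320905*15/3306089 = -385460496132/212188098109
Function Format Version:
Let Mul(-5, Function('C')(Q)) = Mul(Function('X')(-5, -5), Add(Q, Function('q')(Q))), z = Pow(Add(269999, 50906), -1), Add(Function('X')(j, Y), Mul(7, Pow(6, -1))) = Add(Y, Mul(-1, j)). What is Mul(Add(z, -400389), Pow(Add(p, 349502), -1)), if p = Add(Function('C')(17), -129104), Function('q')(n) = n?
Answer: Rational(-385460496132, 212188098109) ≈ -1.8166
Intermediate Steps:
Function('X')(j, Y) = Add(Rational(-7, 6), Y, Mul(-1, j)) (Function('X')(j, Y) = Add(Rational(-7, 6), Add(Y, Mul(-1, j))) = Add(Rational(-7, 6), Y, Mul(-1, j)))
z = Rational(1, 320905) (z = Pow(320905, -1) = Rational(1, 320905) ≈ 3.1162e-6)
Function('C')(Q) = Mul(Rational(7, 15), Q) (Function('C')(Q) = Mul(Rational(-1, 5), Mul(Add(Rational(-7, 6), -5, Mul(-1, -5)), Add(Q, Q))) = Mul(Rational(-1, 5), Mul(Add(Rational(-7, 6), -5, 5), Mul(2, Q))) = Mul(Rational(-1, 5), Mul(Rational(-7, 6), Mul(2, Q))) = Mul(Rational(-1, 5), Mul(Rational(-7, 3), Q)) = Mul(Rational(7, 15), Q))
p = Rational(-1936441, 15) (p = Add(Mul(Rational(7, 15), 17), -129104) = Add(Rational(119, 15), -129104) = Rational(-1936441, 15) ≈ -1.2910e+5)
Mul(Add(z, -400389), Pow(Add(p, 349502), -1)) = Mul(Add(Rational(1, 320905), -400389), Pow(Add(Rational(-1936441, 15), 349502), -1)) = Mul(Rational(-128486832044, 320905), Pow(Rational(3306089, 15), -1)) = Mul(Rational(-128486832044, 320905), Rational(15, 3306089)) = Rational(-385460496132, 212188098109)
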